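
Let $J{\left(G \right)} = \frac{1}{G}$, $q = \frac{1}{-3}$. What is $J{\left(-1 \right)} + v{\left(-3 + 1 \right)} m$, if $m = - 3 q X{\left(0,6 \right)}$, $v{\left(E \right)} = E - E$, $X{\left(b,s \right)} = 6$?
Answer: $-1$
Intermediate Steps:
$v{\left(E \right)} = 0$
$q = - \frac{1}{3} \approx -0.33333$
$m = 6$ ($m = \left(-3\right) \left(- \frac{1}{3}\right) 6 = 1 \cdot 6 = 6$)
$J{\left(-1 \right)} + v{\left(-3 + 1 \right)} m = \frac{1}{-1} + 0 \cdot 6 = -1 + 0 = -1$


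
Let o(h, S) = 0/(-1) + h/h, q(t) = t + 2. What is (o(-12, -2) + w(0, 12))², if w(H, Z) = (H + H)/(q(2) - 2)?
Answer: 1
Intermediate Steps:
q(t) = 2 + t
o(h, S) = 1 (o(h, S) = 0*(-1) + 1 = 0 + 1 = 1)
w(H, Z) = H (w(H, Z) = (H + H)/((2 + 2) - 2) = (2*H)/(4 - 2) = (2*H)/2 = (2*H)*(½) = H)
(o(-12, -2) + w(0, 12))² = (1 + 0)² = 1² = 1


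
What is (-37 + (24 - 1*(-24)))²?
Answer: 121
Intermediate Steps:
(-37 + (24 - 1*(-24)))² = (-37 + (24 + 24))² = (-37 + 48)² = 11² = 121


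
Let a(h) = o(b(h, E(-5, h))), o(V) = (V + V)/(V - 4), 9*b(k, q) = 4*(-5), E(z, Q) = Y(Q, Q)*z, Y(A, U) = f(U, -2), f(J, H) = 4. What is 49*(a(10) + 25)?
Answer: 1260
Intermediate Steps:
Y(A, U) = 4
E(z, Q) = 4*z
b(k, q) = -20/9 (b(k, q) = (4*(-5))/9 = (1/9)*(-20) = -20/9)
o(V) = 2*V/(-4 + V) (o(V) = (2*V)/(-4 + V) = 2*V/(-4 + V))
a(h) = 5/7 (a(h) = 2*(-20/9)/(-4 - 20/9) = 2*(-20/9)/(-56/9) = 2*(-20/9)*(-9/56) = 5/7)
49*(a(10) + 25) = 49*(5/7 + 25) = 49*(180/7) = 1260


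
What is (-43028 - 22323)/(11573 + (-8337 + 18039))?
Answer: -65351/21275 ≈ -3.0717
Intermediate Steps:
(-43028 - 22323)/(11573 + (-8337 + 18039)) = -65351/(11573 + 9702) = -65351/21275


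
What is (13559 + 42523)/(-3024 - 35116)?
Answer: -28041/19070 ≈ -1.4704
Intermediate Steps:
(13559 + 42523)/(-3024 - 35116) = 56082/(-38140) = 56082*(-1/38140) = -28041/19070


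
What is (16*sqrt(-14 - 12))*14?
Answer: 224*I*sqrt(26) ≈ 1142.2*I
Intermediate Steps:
(16*sqrt(-14 - 12))*14 = (16*sqrt(-26))*14 = (16*(I*sqrt(26)))*14 = (16*I*sqrt(26))*14 = 224*I*sqrt(26)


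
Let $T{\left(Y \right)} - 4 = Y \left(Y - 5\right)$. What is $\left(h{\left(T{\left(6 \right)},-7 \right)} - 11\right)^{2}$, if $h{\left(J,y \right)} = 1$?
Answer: $100$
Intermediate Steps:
$T{\left(Y \right)} = 4 + Y \left(-5 + Y\right)$ ($T{\left(Y \right)} = 4 + Y \left(Y - 5\right) = 4 + Y \left(-5 + Y\right)$)
$\left(h{\left(T{\left(6 \right)},-7 \right)} - 11\right)^{2} = \left(1 - 11\right)^{2} = \left(-10\right)^{2} = 100$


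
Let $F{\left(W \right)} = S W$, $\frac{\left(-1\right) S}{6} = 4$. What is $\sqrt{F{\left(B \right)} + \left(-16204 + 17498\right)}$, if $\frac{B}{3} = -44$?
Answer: $\sqrt{4462} \approx 66.798$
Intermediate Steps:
$S = -24$ ($S = \left(-6\right) 4 = -24$)
$B = -132$ ($B = 3 \left(-44\right) = -132$)
$F{\left(W \right)} = - 24 W$
$\sqrt{F{\left(B \right)} + \left(-16204 + 17498\right)} = \sqrt{\left(-24\right) \left(-132\right) + \left(-16204 + 17498\right)} = \sqrt{3168 + 1294} = \sqrt{4462}$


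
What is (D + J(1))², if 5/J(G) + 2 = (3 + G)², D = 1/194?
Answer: 60516/461041 ≈ 0.13126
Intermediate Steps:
D = 1/194 ≈ 0.0051546
J(G) = 5/(-2 + (3 + G)²)
(D + J(1))² = (1/194 + 5/(-2 + (3 + 1)²))² = (1/194 + 5/(-2 + 4²))² = (1/194 + 5/(-2 + 16))² = (1/194 + 5/14)² = (246/679)² = 60516/461041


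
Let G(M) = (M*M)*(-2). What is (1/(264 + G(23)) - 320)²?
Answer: 64557154561/630436 ≈ 1.0240e+5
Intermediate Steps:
G(M) = -2*M² (G(M) = M²*(-2) = -2*M²)
(1/(264 + G(23)) - 320)² = (1/(264 - 2*23²) - 320)² = (1/(264 - 2*529) - 320)² = (1/(264 - 1058) - 320)² = (1/(-794) - 320)² = (-1/794 - 320)² = (-254081/794)² = 64557154561/630436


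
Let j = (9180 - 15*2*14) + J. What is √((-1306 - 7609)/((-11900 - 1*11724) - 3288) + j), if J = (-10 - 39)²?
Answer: √600747494/232 ≈ 105.65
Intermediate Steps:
J = 2401 (J = (-49)² = 2401)
j = 11161 (j = (9180 - 15*2*14) + 2401 = (9180 - 30*14) + 2401 = (9180 - 420) + 2401 = 8760 + 2401 = 11161)
√((-1306 - 7609)/((-11900 - 1*11724) - 3288) + j) = √((-1306 - 7609)/((-11900 - 1*11724) - 3288) + 11161) = √(-8915/((-11900 - 11724) - 3288) + 11161) = √(-8915/(-23624 - 3288) + 11161) = √(-8915/(-26912) + 11161) = √(-8915*(-1/26912) + 11161) = √(8915/26912 + 11161) = √(300373747/26912) = √600747494/232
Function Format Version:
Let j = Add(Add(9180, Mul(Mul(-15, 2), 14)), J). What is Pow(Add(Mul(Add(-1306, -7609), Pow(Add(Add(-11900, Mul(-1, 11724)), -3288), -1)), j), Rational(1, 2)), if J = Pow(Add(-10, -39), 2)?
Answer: Mul(Rational(1, 232), Pow(600747494, Rational(1, 2))) ≈ 105.65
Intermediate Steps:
J = 2401 (J = Pow(-49, 2) = 2401)
j = 11161 (j = Add(Add(9180, Mul(Mul(-15, 2), 14)), 2401) = Add(Add(9180, Mul(-30, 14)), 2401) = Add(Add(9180, -420), 2401) = Add(8760, 2401) = 11161)
Pow(Add(Mul(Add(-1306, -7609), Pow(Add(Add(-11900, Mul(-1, 11724)), -3288), -1)), j), Rational(1, 2)) = Pow(Add(Mul(Add(-1306, -7609), Pow(Add(Add(-11900, Mul(-1, 11724)), -3288), -1)), 11161), Rational(1, 2)) = Pow(Add(Mul(-8915, Pow(Add(Add(-11900, -11724), -3288), -1)), 11161), Rational(1, 2)) = Pow(Add(Mul(-8915, Pow(Add(-23624, -3288), -1)), 11161), Rational(1, 2)) = Pow(Add(Mul(-8915, Pow(-26912, -1)), 11161), Rational(1, 2)) = Pow(Add(Mul(-8915, Rational(-1, 26912)), 11161), Rational(1, 2)) = Pow(Add(Rational(8915, 26912), 11161), Rational(1, 2)) = Pow(Rational(300373747, 26912), Rational(1, 2)) = Mul(Rational(1, 232), Pow(600747494, Rational(1, 2)))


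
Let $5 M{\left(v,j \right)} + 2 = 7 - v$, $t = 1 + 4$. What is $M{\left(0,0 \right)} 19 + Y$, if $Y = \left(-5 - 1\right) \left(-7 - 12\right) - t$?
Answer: $128$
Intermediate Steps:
$t = 5$
$Y = 109$ ($Y = \left(-5 - 1\right) \left(-7 - 12\right) - 5 = \left(-6\right) \left(-19\right) - 5 = 114 - 5 = 109$)
$M{\left(v,j \right)} = 1 - \frac{v}{5}$ ($M{\left(v,j \right)} = - \frac{2}{5} + \frac{7 - v}{5} = - \frac{2}{5} - \left(- \frac{7}{5} + \frac{v}{5}\right) = 1 - \frac{v}{5}$)
$M{\left(0,0 \right)} 19 + Y = \left(1 - 0\right) 19 + 109 = \left(1 + 0\right) 19 + 109 = 1 \cdot 19 + 109 = 19 + 109 = 128$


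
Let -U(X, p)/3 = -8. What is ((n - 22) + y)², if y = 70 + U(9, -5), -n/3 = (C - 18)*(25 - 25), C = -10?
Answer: 5184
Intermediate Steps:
U(X, p) = 24 (U(X, p) = -3*(-8) = 24)
n = 0 (n = -3*(-10 - 18)*(25 - 25) = -(-84)*0 = -3*0 = 0)
y = 94 (y = 70 + 24 = 94)
((n - 22) + y)² = ((0 - 22) + 94)² = (-22 + 94)² = 72² = 5184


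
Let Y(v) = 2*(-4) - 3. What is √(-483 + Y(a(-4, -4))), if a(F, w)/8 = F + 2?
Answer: I*√494 ≈ 22.226*I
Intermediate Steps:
a(F, w) = 16 + 8*F (a(F, w) = 8*(F + 2) = 8*(2 + F) = 16 + 8*F)
Y(v) = -11 (Y(v) = -8 - 3 = -11)
√(-483 + Y(a(-4, -4))) = √(-483 - 11) = √(-494) = I*√494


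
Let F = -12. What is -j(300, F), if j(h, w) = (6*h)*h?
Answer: -540000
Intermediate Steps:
j(h, w) = 6*h**2
-j(300, F) = -6*300**2 = -6*90000 = -1*540000 = -540000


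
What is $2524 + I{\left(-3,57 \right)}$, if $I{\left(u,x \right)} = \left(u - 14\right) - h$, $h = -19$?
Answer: $2526$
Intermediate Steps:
$I{\left(u,x \right)} = 5 + u$ ($I{\left(u,x \right)} = \left(u - 14\right) - -19 = \left(u - 14\right) + 19 = \left(-14 + u\right) + 19 = 5 + u$)
$2524 + I{\left(-3,57 \right)} = 2524 + \left(5 - 3\right) = 2524 + 2 = 2526$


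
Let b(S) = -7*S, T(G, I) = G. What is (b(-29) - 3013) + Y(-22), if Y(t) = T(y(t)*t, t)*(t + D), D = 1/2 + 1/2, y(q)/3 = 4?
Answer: 2734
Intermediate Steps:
y(q) = 12 (y(q) = 3*4 = 12)
D = 1 (D = 1*(½) + 1*(½) = ½ + ½ = 1)
Y(t) = 12*t*(1 + t) (Y(t) = (12*t)*(t + 1) = (12*t)*(1 + t) = 12*t*(1 + t))
(b(-29) - 3013) + Y(-22) = (-7*(-29) - 3013) + 12*(-22)*(1 - 22) = (203 - 3013) + 12*(-22)*(-21) = -2810 + 5544 = 2734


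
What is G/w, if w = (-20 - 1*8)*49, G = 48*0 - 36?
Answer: 9/343 ≈ 0.026239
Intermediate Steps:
G = -36 (G = 0 - 36 = -36)
w = -1372 (w = (-20 - 8)*49 = -28*49 = -1372)
G/w = -36/(-1372) = -36*(-1/1372) = 9/343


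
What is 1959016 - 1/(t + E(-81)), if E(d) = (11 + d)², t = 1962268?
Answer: 3853713586687/1967168 ≈ 1.9590e+6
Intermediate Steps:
1959016 - 1/(t + E(-81)) = 1959016 - 1/(1962268 + (11 - 81)²) = 1959016 - 1/(1962268 + (-70)²) = 1959016 - 1/(1962268 + 4900) = 1959016 - 1/1967168 = 3853713586687/1967168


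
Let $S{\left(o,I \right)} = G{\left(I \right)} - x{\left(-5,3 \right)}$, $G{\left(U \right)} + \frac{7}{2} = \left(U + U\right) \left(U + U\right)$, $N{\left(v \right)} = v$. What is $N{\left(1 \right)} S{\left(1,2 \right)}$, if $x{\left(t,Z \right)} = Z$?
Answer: $\frac{19}{2} \approx 9.5$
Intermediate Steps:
$G{\left(U \right)} = - \frac{7}{2} + 4 U^{2}$ ($G{\left(U \right)} = - \frac{7}{2} + \left(U + U\right) \left(U + U\right) = - \frac{7}{2} + 2 U 2 U = - \frac{7}{2} + 4 U^{2}$)
$S{\left(o,I \right)} = - \frac{13}{2} + 4 I^{2}$ ($S{\left(o,I \right)} = \left(- \frac{7}{2} + 4 I^{2}\right) - 3 = - \frac{13}{2} + 4 I^{2}$)
$N{\left(1 \right)} S{\left(1,2 \right)} = 1 \left(- \frac{13}{2} + 4 \cdot 2^{2}\right) = 1 \left(- \frac{13}{2} + 4 \cdot 4\right) = 1 \left(- \frac{13}{2} + 16\right) = 1 \cdot \frac{19}{2} = \frac{19}{2}$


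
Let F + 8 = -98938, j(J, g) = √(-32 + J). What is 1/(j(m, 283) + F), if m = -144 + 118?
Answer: -49473/4895155487 - I*√58/9790310974 ≈ -1.0107e-5 - 7.7789e-10*I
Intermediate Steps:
m = -26
F = -98946 (F = -8 - 98938 = -98946)
1/(j(m, 283) + F) = 1/(√(-32 - 26) - 98946) = 1/(√(-58) - 98946) = 1/(I*√58 - 98946) = 1/(-98946 + I*√58)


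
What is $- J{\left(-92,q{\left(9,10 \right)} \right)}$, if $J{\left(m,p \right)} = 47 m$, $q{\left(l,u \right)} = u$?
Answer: $4324$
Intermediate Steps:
$- J{\left(-92,q{\left(9,10 \right)} \right)} = - 47 \left(-92\right) = \left(-1\right) \left(-4324\right) = 4324$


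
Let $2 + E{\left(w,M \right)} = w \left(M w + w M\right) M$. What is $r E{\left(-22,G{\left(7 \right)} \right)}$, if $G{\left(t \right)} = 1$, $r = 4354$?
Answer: $4205964$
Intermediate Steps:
$E{\left(w,M \right)} = -2 + 2 M^{2} w^{2}$ ($E{\left(w,M \right)} = -2 + w \left(M w + w M\right) M = -2 + w \left(M w + M w\right) M = -2 + w 2 M w M = -2 + 2 M w^{2} M = -2 + 2 M^{2} w^{2}$)
$r E{\left(-22,G{\left(7 \right)} \right)} = 4354 \left(-2 + 2 \cdot 1^{2} \left(-22\right)^{2}\right) = 4354 \left(-2 + 2 \cdot 1 \cdot 484\right) = 4354 \left(-2 + 968\right) = 4354 \cdot 966 = 4205964$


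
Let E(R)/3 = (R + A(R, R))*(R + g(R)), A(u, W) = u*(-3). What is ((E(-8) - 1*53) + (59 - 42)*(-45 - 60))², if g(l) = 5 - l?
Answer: 2553604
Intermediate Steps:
A(u, W) = -3*u
E(R) = -30*R (E(R) = 3*((R - 3*R)*(R + (5 - R))) = 3*(-2*R*5) = 3*(-10*R) = -30*R)
((E(-8) - 1*53) + (59 - 42)*(-45 - 60))² = ((-30*(-8) - 1*53) + (59 - 42)*(-45 - 60))² = ((240 - 53) + 17*(-105))² = (187 - 1785)² = (-1598)² = 2553604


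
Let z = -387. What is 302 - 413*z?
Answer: 160133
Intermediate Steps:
302 - 413*z = 302 - 413*(-387) = 302 + 159831 = 160133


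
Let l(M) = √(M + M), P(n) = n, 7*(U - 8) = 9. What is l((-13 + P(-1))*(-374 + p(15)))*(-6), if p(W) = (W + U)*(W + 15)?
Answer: -12*I*√2482 ≈ -597.84*I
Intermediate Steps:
U = 65/7 (U = 8 + (⅐)*9 = 8 + 9/7 = 65/7 ≈ 9.2857)
p(W) = (15 + W)*(65/7 + W) (p(W) = (W + 65/7)*(W + 15) = (65/7 + W)*(15 + W) = (15 + W)*(65/7 + W))
l(M) = √2*√M (l(M) = √(2*M) = √2*√M)
l((-13 + P(-1))*(-374 + p(15)))*(-6) = (√2*√((-13 - 1)*(-374 + (975/7 + 15² + (170/7)*15))))*(-6) = (√2*√(-14*(-374 + (975/7 + 225 + 2550/7))))*(-6) = (√2*√(-14*(-374 + 5100/7)))*(-6) = (√2*√(-14*2482/7))*(-6) = (√2*√(-4964))*(-6) = (√2*(2*I*√1241))*(-6) = (2*I*√2482)*(-6) = -12*I*√2482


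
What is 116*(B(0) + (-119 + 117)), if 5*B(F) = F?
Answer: -232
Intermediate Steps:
B(F) = F/5
116*(B(0) + (-119 + 117)) = 116*((⅕)*0 + (-119 + 117)) = 116*(0 - 2) = 116*(-2) = -232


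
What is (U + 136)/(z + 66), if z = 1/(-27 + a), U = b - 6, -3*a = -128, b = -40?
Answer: 94/69 ≈ 1.3623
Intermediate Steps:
a = 128/3 (a = -⅓*(-128) = 128/3 ≈ 42.667)
U = -46 (U = -40 - 6 = -46)
z = 3/47 (z = 1/(-27 + 128/3) = 1/(47/3) = 3/47 ≈ 0.063830)
(U + 136)/(z + 66) = (-46 + 136)/(3/47 + 66) = 90/(3105/47) = 90*(47/3105) = 94/69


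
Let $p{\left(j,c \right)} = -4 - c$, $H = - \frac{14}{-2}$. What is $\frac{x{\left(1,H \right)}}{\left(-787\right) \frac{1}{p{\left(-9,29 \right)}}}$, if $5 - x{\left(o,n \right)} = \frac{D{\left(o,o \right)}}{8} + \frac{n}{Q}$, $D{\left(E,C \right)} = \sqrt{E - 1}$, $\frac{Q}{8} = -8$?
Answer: $\frac{10791}{50368} \approx 0.21424$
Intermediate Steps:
$H = 7$ ($H = \left(-14\right) \left(- \frac{1}{2}\right) = 7$)
$Q = -64$ ($Q = 8 \left(-8\right) = -64$)
$D{\left(E,C \right)} = \sqrt{-1 + E}$
$x{\left(o,n \right)} = 5 - \frac{\sqrt{-1 + o}}{8} + \frac{n}{64}$ ($x{\left(o,n \right)} = 5 - \left(\frac{\sqrt{-1 + o}}{8} + \frac{n}{-64}\right) = 5 - \left(\sqrt{-1 + o} \frac{1}{8} + n \left(- \frac{1}{64}\right)\right) = 5 - \left(\frac{\sqrt{-1 + o}}{8} - \frac{n}{64}\right) = 5 - \left(- \frac{n}{64} + \frac{\sqrt{-1 + o}}{8}\right) = 5 + \left(- \frac{\sqrt{-1 + o}}{8} + \frac{n}{64}\right) = 5 - \frac{\sqrt{-1 + o}}{8} + \frac{n}{64}$)
$\frac{x{\left(1,H \right)}}{\left(-787\right) \frac{1}{p{\left(-9,29 \right)}}} = \frac{5 - \frac{\sqrt{-1 + 1}}{8} + \frac{1}{64} \cdot 7}{\left(-787\right) \frac{1}{-4 - 29}} = \frac{5 - \frac{\sqrt{0}}{8} + \frac{7}{64}}{\left(-787\right) \frac{1}{-4 - 29}} = \frac{5 - 0 + \frac{7}{64}}{\left(-787\right) \frac{1}{-33}} = \frac{5 + 0 + \frac{7}{64}}{\left(-787\right) \left(- \frac{1}{33}\right)} = \frac{327}{64 \cdot \frac{787}{33}} = \frac{327}{64} \cdot \frac{33}{787} = \frac{10791}{50368}$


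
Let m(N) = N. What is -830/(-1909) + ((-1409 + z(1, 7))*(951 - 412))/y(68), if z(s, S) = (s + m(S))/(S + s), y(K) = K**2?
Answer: -1088046/6647 ≈ -163.69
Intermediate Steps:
z(s, S) = 1 (z(s, S) = (s + S)/(S + s) = (S + s)/(S + s) = 1)
-830/(-1909) + ((-1409 + z(1, 7))*(951 - 412))/y(68) = -830/(-1909) + ((-1409 + 1)*(951 - 412))/(68**2) = -830*(-1/1909) - 1408*539/4624 = 10/23 - 758912*1/4624 = 10/23 - 47432/289 = -1088046/6647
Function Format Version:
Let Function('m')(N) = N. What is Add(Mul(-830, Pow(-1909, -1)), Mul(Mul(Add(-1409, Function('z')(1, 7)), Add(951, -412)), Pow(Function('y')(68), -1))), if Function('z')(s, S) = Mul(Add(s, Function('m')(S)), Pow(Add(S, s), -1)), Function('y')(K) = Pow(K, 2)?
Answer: Rational(-1088046, 6647) ≈ -163.69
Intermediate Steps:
Function('z')(s, S) = 1 (Function('z')(s, S) = Mul(Add(s, S), Pow(Add(S, s), -1)) = Mul(Add(S, s), Pow(Add(S, s), -1)) = 1)
Add(Mul(-830, Pow(-1909, -1)), Mul(Mul(Add(-1409, Function('z')(1, 7)), Add(951, -412)), Pow(Function('y')(68), -1))) = Add(Mul(-830, Pow(-1909, -1)), Mul(Mul(Add(-1409, 1), Add(951, -412)), Pow(Pow(68, 2), -1))) = Add(Mul(-830, Rational(-1, 1909)), Mul(Mul(-1408, 539), Pow(4624, -1))) = Add(Rational(10, 23), Mul(-758912, Rational(1, 4624))) = Add(Rational(10, 23), Rational(-47432, 289)) = Rational(-1088046, 6647)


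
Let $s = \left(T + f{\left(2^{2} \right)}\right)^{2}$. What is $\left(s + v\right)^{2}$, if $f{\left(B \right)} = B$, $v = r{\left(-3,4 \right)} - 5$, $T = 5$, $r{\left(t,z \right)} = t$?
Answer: $5329$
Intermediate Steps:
$v = -8$ ($v = -3 - 5 = -8$)
$s = 81$ ($s = \left(5 + 2^{2}\right)^{2} = \left(5 + 4\right)^{2} = 9^{2} = 81$)
$\left(s + v\right)^{2} = \left(81 - 8\right)^{2} = 73^{2} = 5329$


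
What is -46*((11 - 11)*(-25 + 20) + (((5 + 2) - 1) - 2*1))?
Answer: -184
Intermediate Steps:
-46*((11 - 11)*(-25 + 20) + (((5 + 2) - 1) - 2*1)) = -46*(0*(-5) + ((7 - 1) - 2)) = -46*(0 + (6 - 2)) = -46*(0 + 4) = -46*4 = -184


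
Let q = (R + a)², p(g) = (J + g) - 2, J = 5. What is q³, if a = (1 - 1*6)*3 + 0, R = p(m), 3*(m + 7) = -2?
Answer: 42180533641/729 ≈ 5.7861e+7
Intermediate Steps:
m = -23/3 (m = -7 + (⅓)*(-2) = -7 - ⅔ = -23/3 ≈ -7.6667)
p(g) = 3 + g (p(g) = (5 + g) - 2 = 3 + g)
R = -14/3 (R = 3 - 23/3 = -14/3 ≈ -4.6667)
a = -15 (a = (1 - 6)*3 + 0 = -5*3 + 0 = -15 + 0 = -15)
q = 3481/9 (q = (-14/3 - 15)² = (-59/3)² = 3481/9 ≈ 386.78)
q³ = (3481/9)³ = 42180533641/729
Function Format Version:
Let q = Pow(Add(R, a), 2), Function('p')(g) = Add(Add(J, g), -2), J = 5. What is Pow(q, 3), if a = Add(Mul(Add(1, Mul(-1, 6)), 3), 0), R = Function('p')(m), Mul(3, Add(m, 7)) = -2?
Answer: Rational(42180533641, 729) ≈ 5.7861e+7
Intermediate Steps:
m = Rational(-23, 3) (m = Add(-7, Mul(Rational(1, 3), -2)) = Add(-7, Rational(-2, 3)) = Rational(-23, 3) ≈ -7.6667)
Function('p')(g) = Add(3, g) (Function('p')(g) = Add(Add(5, g), -2) = Add(3, g))
R = Rational(-14, 3) (R = Add(3, Rational(-23, 3)) = Rational(-14, 3) ≈ -4.6667)
a = -15 (a = Add(Mul(Add(1, -6), 3), 0) = Add(Mul(-5, 3), 0) = Add(-15, 0) = -15)
q = Rational(3481, 9) (q = Pow(Add(Rational(-14, 3), -15), 2) = Pow(Rational(-59, 3), 2) = Rational(3481, 9) ≈ 386.78)
Pow(q, 3) = Pow(Rational(3481, 9), 3) = Rational(42180533641, 729)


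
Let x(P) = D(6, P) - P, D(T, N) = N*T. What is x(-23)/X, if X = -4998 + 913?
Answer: 23/817 ≈ 0.028152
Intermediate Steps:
X = -4085
x(P) = 5*P (x(P) = P*6 - P = 6*P - P = 5*P)
x(-23)/X = (5*(-23))/(-4085) = -115*(-1/4085) = 23/817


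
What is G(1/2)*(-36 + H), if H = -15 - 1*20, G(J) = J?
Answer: -71/2 ≈ -35.500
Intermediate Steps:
H = -35 (H = -15 - 20 = -35)
G(1/2)*(-36 + H) = (-36 - 35)/2 = (½)*(-71) = -71/2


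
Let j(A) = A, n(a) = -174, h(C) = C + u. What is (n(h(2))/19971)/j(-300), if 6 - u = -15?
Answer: 29/998550 ≈ 2.9042e-5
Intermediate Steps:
u = 21 (u = 6 - 1*(-15) = 6 + 15 = 21)
h(C) = 21 + C (h(C) = C + 21 = 21 + C)
(n(h(2))/19971)/j(-300) = -174/19971/(-300) = -174*1/19971*(-1/300) = -58/6657*(-1/300) = 29/998550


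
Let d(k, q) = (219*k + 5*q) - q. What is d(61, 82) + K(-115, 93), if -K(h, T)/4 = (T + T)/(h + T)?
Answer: 150929/11 ≈ 13721.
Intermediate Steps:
d(k, q) = 4*q + 219*k (d(k, q) = (5*q + 219*k) - q = 4*q + 219*k)
K(h, T) = -8*T/(T + h) (K(h, T) = -4*(T + T)/(h + T) = -4*2*T/(T + h) = -8*T/(T + h))
d(61, 82) + K(-115, 93) = (4*82 + 219*61) - 8*93/(93 - 115) = (328 + 13359) - 8*93/(-22) = 13687 - 8*93*(-1/22) = 13687 + 372/11 = 150929/11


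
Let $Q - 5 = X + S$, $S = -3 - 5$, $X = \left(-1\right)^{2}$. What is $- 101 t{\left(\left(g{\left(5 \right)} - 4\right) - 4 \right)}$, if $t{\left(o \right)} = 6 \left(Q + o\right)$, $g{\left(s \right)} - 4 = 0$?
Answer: $3636$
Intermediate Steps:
$X = 1$
$S = -8$
$g{\left(s \right)} = 4$ ($g{\left(s \right)} = 4 + 0 = 4$)
$Q = -2$ ($Q = 5 + \left(1 - 8\right) = 5 - 7 = -2$)
$t{\left(o \right)} = -12 + 6 o$ ($t{\left(o \right)} = 6 \left(-2 + o\right) = -12 + 6 o$)
$- 101 t{\left(\left(g{\left(5 \right)} - 4\right) - 4 \right)} = - 101 \left(-12 + 6 \left(\left(4 - 4\right) - 4\right)\right) = - 101 \left(-12 + 6 \left(0 - 4\right)\right) = - 101 \left(-12 + 6 \left(-4\right)\right) = - 101 \left(-12 - 24\right) = \left(-101\right) \left(-36\right) = 3636$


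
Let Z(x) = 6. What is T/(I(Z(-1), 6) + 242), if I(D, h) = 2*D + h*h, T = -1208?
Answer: -604/145 ≈ -4.1655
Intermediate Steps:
I(D, h) = h² + 2*D (I(D, h) = 2*D + h² = h² + 2*D)
T/(I(Z(-1), 6) + 242) = -1208/((6² + 2*6) + 242) = -1208/((36 + 12) + 242) = -1208/(48 + 242) = -1208/290 = (1/290)*(-1208) = -604/145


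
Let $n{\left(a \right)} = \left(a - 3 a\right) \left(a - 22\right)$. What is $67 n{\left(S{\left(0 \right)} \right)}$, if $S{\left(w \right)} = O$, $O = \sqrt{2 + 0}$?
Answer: $-268 + 2948 \sqrt{2} \approx 3901.1$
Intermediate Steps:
$O = \sqrt{2} \approx 1.4142$
$S{\left(w \right)} = \sqrt{2}$
$n{\left(a \right)} = - 2 a \left(-22 + a\right)$
$67 n{\left(S{\left(0 \right)} \right)} = 67 \cdot 2 \sqrt{2} \left(22 - \sqrt{2}\right) = 134 \sqrt{2} \left(22 - \sqrt{2}\right)$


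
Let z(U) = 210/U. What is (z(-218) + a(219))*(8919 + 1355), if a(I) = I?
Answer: 244171884/109 ≈ 2.2401e+6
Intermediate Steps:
(z(-218) + a(219))*(8919 + 1355) = (210/(-218) + 219)*(8919 + 1355) = (210*(-1/218) + 219)*10274 = (-105/109 + 219)*10274 = (23766/109)*10274 = 244171884/109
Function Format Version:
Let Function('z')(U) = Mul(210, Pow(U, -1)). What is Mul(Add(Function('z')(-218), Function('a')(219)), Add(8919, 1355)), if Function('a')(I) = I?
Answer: Rational(244171884, 109) ≈ 2.2401e+6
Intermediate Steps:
Mul(Add(Function('z')(-218), Function('a')(219)), Add(8919, 1355)) = Mul(Add(Mul(210, Pow(-218, -1)), 219), Add(8919, 1355)) = Mul(Add(Mul(210, Rational(-1, 218)), 219), 10274) = Mul(Add(Rational(-105, 109), 219), 10274) = Mul(Rational(23766, 109), 10274) = Rational(244171884, 109)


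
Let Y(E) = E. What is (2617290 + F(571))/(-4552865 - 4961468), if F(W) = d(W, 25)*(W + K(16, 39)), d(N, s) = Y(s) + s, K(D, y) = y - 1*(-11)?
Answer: -2648340/9514333 ≈ -0.27835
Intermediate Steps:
K(D, y) = 11 + y (K(D, y) = y + 11 = 11 + y)
d(N, s) = 2*s (d(N, s) = s + s = 2*s)
F(W) = 2500 + 50*W (F(W) = (2*25)*(W + (11 + 39)) = 50*(W + 50) = 50*(50 + W) = 2500 + 50*W)
(2617290 + F(571))/(-4552865 - 4961468) = (2617290 + (2500 + 50*571))/(-4552865 - 4961468) = (2617290 + (2500 + 28550))/(-9514333) = (2617290 + 31050)*(-1/9514333) = 2648340*(-1/9514333) = -2648340/9514333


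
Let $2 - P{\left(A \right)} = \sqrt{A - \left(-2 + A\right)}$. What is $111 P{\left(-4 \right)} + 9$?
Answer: $231 - 111 \sqrt{2} \approx 74.022$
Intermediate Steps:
$P{\left(A \right)} = 2 - \sqrt{2}$ ($P{\left(A \right)} = 2 - \sqrt{A - \left(-2 + A\right)} = 2 - \sqrt{2}$)
$111 P{\left(-4 \right)} + 9 = 111 \left(2 - \sqrt{2}\right) + 9 = \left(222 - 111 \sqrt{2}\right) + 9 = 231 - 111 \sqrt{2}$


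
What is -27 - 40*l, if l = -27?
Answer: 1053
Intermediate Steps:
-27 - 40*l = -27 - 40*(-27) = -27 + 1080 = 1053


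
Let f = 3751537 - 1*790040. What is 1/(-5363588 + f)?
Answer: -1/2402091 ≈ -4.1630e-7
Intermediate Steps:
f = 2961497 (f = 3751537 - 790040 = 2961497)
1/(-5363588 + f) = 1/(-5363588 + 2961497) = 1/(-2402091) = -1/2402091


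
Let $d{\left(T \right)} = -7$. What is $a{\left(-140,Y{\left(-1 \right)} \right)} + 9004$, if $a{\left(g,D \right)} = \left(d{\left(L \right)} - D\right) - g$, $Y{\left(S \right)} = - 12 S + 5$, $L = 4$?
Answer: $9120$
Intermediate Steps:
$Y{\left(S \right)} = 5 - 12 S$
$a{\left(g,D \right)} = -7 - D - g$ ($a{\left(g,D \right)} = \left(-7 - D\right) - g = -7 - D - g$)
$a{\left(-140,Y{\left(-1 \right)} \right)} + 9004 = \left(-7 - \left(5 - -12\right) - -140\right) + 9004 = \left(-7 - \left(5 + 12\right) + 140\right) + 9004 = \left(-7 - 17 + 140\right) + 9004 = 116 + 9004 = 9120$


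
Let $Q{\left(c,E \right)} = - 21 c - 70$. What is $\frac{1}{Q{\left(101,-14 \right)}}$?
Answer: $- \frac{1}{2191} \approx -0.00045641$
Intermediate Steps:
$Q{\left(c,E \right)} = -70 - 21 c$
$\frac{1}{Q{\left(101,-14 \right)}} = \frac{1}{-70 - 2121} = \frac{1}{-2191} = - \frac{1}{2191}$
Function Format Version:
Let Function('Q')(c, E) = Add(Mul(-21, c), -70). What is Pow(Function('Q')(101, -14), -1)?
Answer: Rational(-1, 2191) ≈ -0.00045641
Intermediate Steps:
Function('Q')(c, E) = Add(-70, Mul(-21, c))
Pow(Function('Q')(101, -14), -1) = Pow(Add(-70, Mul(-21, 101)), -1) = Pow(Add(-70, -2121), -1) = Pow(-2191, -1) = Rational(-1, 2191)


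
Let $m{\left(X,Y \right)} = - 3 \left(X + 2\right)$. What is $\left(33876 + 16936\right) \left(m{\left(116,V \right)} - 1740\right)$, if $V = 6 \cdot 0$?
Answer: $-106400328$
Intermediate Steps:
$V = 0$
$m{\left(X,Y \right)} = -6 - 3 X$ ($m{\left(X,Y \right)} = - 3 \left(2 + X\right) = -6 - 3 X$)
$\left(33876 + 16936\right) \left(m{\left(116,V \right)} - 1740\right) = \left(33876 + 16936\right) \left(\left(-6 - 348\right) - 1740\right) = 50812 \left(\left(-6 - 348\right) - 1740\right) = 50812 \left(-354 - 1740\right) = 50812 \left(-2094\right) = -106400328$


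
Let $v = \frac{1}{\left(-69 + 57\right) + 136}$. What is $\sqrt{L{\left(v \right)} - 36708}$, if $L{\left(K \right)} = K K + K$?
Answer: $\frac{i \sqrt{564422083}}{124} \approx 191.59 i$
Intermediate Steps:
$v = \frac{1}{124}$ ($v = \frac{1}{-12 + 136} = \frac{1}{124} \approx 0.0080645$)
$L{\left(K \right)} = K + K^{2}$ ($L{\left(K \right)} = K^{2} + K = K + K^{2}$)
$\sqrt{L{\left(v \right)} - 36708} = \sqrt{\frac{1 + \frac{1}{124}}{124} - 36708} = \sqrt{\frac{1}{124} \cdot \frac{125}{124} - 36708} = \sqrt{\frac{125}{15376} - 36708} = \sqrt{- \frac{564422083}{15376}} = \frac{i \sqrt{564422083}}{124}$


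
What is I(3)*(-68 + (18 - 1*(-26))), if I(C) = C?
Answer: -72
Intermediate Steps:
I(3)*(-68 + (18 - 1*(-26))) = 3*(-68 + (18 - 1*(-26))) = 3*(-68 + (18 + 26)) = 3*(-68 + 44) = 3*(-24) = -72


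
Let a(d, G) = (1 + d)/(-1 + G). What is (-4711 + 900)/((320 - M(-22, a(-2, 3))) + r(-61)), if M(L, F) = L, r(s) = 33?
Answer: -3811/375 ≈ -10.163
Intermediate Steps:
a(d, G) = (1 + d)/(-1 + G)
(-4711 + 900)/((320 - M(-22, a(-2, 3))) + r(-61)) = (-4711 + 900)/((320 - 1*(-22)) + 33) = -3811/((320 + 22) + 33) = -3811/(342 + 33) = -3811/375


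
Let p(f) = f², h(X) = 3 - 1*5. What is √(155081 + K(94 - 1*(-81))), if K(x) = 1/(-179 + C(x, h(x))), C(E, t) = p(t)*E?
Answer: √42095342242/521 ≈ 393.80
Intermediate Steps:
h(X) = -2 (h(X) = 3 - 5 = -2)
C(E, t) = E*t² (C(E, t) = t²*E = E*t²)
K(x) = 1/(-179 + 4*x) (K(x) = 1/(-179 + x*(-2)²) = 1/(-179 + x*4) = 1/(-179 + 4*x))
√(155081 + K(94 - 1*(-81))) = √(155081 + 1/(-179 + 4*(94 - 1*(-81)))) = √(155081 + 1/(-179 + 4*(94 + 81))) = √(155081 + 1/(-179 + 4*175)) = √(155081 + 1/(-179 + 700)) = √(155081 + 1/521) = √(80797202/521) = √42095342242/521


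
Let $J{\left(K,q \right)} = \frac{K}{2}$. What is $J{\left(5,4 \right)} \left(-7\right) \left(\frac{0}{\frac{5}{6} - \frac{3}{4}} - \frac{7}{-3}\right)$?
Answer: $- \frac{245}{6} \approx -40.833$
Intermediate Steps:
$J{\left(K,q \right)} = \frac{K}{2}$ ($J{\left(K,q \right)} = K \frac{1}{2} = \frac{K}{2}$)
$J{\left(5,4 \right)} \left(-7\right) \left(\frac{0}{\frac{5}{6} - \frac{3}{4}} - \frac{7}{-3}\right) = \frac{1}{2} \cdot 5 \left(-7\right) \left(\frac{0}{\frac{5}{6} - \frac{3}{4}} - \frac{7}{-3}\right) = \frac{5}{2} \left(-7\right) \left(\frac{0}{5 \cdot \frac{1}{6} - \frac{3}{4}} - - \frac{7}{3}\right) = - \frac{35 \left(\frac{0}{\frac{5}{6} - \frac{3}{4}} + \frac{7}{3}\right)}{2} = - \frac{35 \left(0 \frac{1}{\frac{1}{12}} + \frac{7}{3}\right)}{2} = - \frac{35 \left(0 \cdot 12 + \frac{7}{3}\right)}{2} = - \frac{35 \left(0 + \frac{7}{3}\right)}{2} = \left(- \frac{35}{2}\right) \frac{7}{3} = - \frac{245}{6}$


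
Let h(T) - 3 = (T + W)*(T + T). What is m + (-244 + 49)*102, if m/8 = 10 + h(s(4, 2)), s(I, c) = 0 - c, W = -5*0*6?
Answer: -19722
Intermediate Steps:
W = 0 (W = 0*6 = 0)
s(I, c) = -c
h(T) = 3 + 2*T² (h(T) = 3 + (T + 0)*(T + T) = 3 + T*(2*T) = 3 + 2*T²)
m = 168 (m = 8*(10 + (3 + 2*(-1*2)²)) = 8*(10 + (3 + 2*(-2)²)) = 8*(10 + (3 + 2*4)) = 8*(10 + (3 + 8)) = 8*(10 + 11) = 8*21 = 168)
m + (-244 + 49)*102 = 168 + (-244 + 49)*102 = 168 - 195*102 = 168 - 19890 = -19722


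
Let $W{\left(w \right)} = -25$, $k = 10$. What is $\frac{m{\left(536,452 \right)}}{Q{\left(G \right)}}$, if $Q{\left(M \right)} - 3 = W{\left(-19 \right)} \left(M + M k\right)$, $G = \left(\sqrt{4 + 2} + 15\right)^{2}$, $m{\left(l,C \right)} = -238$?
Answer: $\frac{419951}{100740819} - \frac{163625 \sqrt{6}}{302222457} \approx 0.0028425$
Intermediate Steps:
$G = \left(15 + \sqrt{6}\right)^{2}$ ($G = \left(\sqrt{6} + 15\right)^{2} = \left(15 + \sqrt{6}\right)^{2} \approx 304.48$)
$Q{\left(M \right)} = 3 - 275 M$ ($Q{\left(M \right)} = 3 - 25 \left(M + M 10\right) = 3 - 25 \left(M + 10 M\right) = 3 - 25 \cdot 11 M = 3 - 275 M$)
$\frac{m{\left(536,452 \right)}}{Q{\left(G \right)}} = - \frac{238}{3 - 275 \left(15 + \sqrt{6}\right)^{2}}$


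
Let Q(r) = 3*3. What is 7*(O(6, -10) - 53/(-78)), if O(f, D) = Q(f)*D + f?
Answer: -45493/78 ≈ -583.24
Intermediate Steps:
Q(r) = 9
O(f, D) = f + 9*D (O(f, D) = 9*D + f = f + 9*D)
7*(O(6, -10) - 53/(-78)) = 7*((6 + 9*(-10)) - 53/(-78)) = 7*((6 - 90) - 53*(-1/78)) = 7*(-84 + 53/78) = 7*(-6499/78) = -45493/78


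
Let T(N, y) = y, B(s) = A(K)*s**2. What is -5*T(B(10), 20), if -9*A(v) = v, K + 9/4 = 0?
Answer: -100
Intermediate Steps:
K = -9/4 (K = -9/4 + 0 = -9/4 ≈ -2.2500)
A(v) = -v/9
B(s) = s**2/4 (B(s) = (-1/9*(-9/4))*s**2 = s**2/4)
-5*T(B(10), 20) = -5*20 = -100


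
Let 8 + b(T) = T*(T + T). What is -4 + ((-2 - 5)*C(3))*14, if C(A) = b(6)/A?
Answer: -6284/3 ≈ -2094.7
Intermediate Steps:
b(T) = -8 + 2*T² (b(T) = -8 + T*(T + T) = -8 + T*(2*T) = -8 + 2*T²)
C(A) = 64/A (C(A) = (-8 + 2*6²)/A = (-8 + 2*36)/A = (-8 + 72)/A = 64/A)
-4 + ((-2 - 5)*C(3))*14 = -4 + ((-2 - 5)*(64/3))*14 = -4 - 448/3*14 = -4 - 6272/3 = -6284/3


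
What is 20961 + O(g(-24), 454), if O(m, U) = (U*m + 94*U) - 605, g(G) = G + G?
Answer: 41240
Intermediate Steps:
g(G) = 2*G
O(m, U) = -605 + 94*U + U*m (O(m, U) = (94*U + U*m) - 605 = -605 + 94*U + U*m)
20961 + O(g(-24), 454) = 20961 + (-605 + 94*454 + 454*(2*(-24))) = 20961 + (-605 + 42676 + 454*(-48)) = 20961 + (-605 + 42676 - 21792) = 20961 + 20279 = 41240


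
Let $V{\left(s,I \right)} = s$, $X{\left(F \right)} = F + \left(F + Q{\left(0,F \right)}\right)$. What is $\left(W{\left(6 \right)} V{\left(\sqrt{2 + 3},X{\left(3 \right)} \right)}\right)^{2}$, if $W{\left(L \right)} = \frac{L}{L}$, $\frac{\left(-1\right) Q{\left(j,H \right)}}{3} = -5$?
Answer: $5$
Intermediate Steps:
$Q{\left(j,H \right)} = 15$ ($Q{\left(j,H \right)} = \left(-3\right) \left(-5\right) = 15$)
$W{\left(L \right)} = 1$
$X{\left(F \right)} = 15 + 2 F$ ($X{\left(F \right)} = F + \left(F + 15\right) = F + \left(15 + F\right) = 15 + 2 F$)
$\left(W{\left(6 \right)} V{\left(\sqrt{2 + 3},X{\left(3 \right)} \right)}\right)^{2} = \left(1 \sqrt{2 + 3}\right)^{2} = \left(1 \sqrt{5}\right)^{2} = \left(\sqrt{5}\right)^{2} = 5$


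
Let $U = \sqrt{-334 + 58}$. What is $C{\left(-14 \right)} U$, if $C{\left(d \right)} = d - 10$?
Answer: $- 48 i \sqrt{69} \approx - 398.72 i$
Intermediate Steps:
$C{\left(d \right)} = -10 + d$ ($C{\left(d \right)} = d - 10 = -10 + d$)
$U = 2 i \sqrt{69}$ ($U = \sqrt{-276} = 2 i \sqrt{69} \approx 16.613 i$)
$C{\left(-14 \right)} U = \left(-10 - 14\right) 2 i \sqrt{69} = - 24 \cdot 2 i \sqrt{69} = - 48 i \sqrt{69}$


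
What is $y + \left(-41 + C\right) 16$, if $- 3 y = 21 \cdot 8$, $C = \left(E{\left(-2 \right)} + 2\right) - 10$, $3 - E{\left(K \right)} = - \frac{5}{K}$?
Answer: $-832$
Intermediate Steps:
$E{\left(K \right)} = 3 + \frac{5}{K}$ ($E{\left(K \right)} = 3 - - \frac{5}{K} = 3 + \frac{5}{K}$)
$C = - \frac{15}{2}$ ($C = \left(\left(3 + \frac{5}{-2}\right) + 2\right) - 10 = \left(\left(3 + 5 \left(- \frac{1}{2}\right)\right) + 2\right) - 10 = \left(\left(3 - \frac{5}{2}\right) + 2\right) - 10 = \left(\frac{1}{2} + 2\right) - 10 = \frac{5}{2} - 10 = - \frac{15}{2} \approx -7.5$)
$y = -56$ ($y = - \frac{21 \cdot 8}{3} = \left(- \frac{1}{3}\right) 168 = -56$)
$y + \left(-41 + C\right) 16 = -56 + \left(-41 - \frac{15}{2}\right) 16 = -56 - 776 = -832$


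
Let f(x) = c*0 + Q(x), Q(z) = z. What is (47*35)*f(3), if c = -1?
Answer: 4935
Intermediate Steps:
f(x) = x (f(x) = -1*0 + x = 0 + x = x)
(47*35)*f(3) = (47*35)*3 = 1645*3 = 4935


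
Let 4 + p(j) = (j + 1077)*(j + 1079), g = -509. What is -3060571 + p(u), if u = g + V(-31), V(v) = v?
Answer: -2771132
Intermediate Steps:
u = -540 (u = -509 - 31 = -540)
p(j) = -4 + (1077 + j)*(1079 + j) (p(j) = -4 + (j + 1077)*(j + 1079) = -4 + (1077 + j)*(1079 + j))
-3060571 + p(u) = -3060571 + (1162079 + (-540)² + 2156*(-540)) = -3060571 + (1162079 + 291600 - 1164240) = -3060571 + 289439 = -2771132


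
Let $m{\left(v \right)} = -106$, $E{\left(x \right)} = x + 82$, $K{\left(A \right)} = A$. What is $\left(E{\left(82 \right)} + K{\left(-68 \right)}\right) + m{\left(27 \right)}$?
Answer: $-10$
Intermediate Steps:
$E{\left(x \right)} = 82 + x$
$\left(E{\left(82 \right)} + K{\left(-68 \right)}\right) + m{\left(27 \right)} = \left(\left(82 + 82\right) - 68\right) - 106 = \left(164 - 68\right) - 106 = 96 - 106 = -10$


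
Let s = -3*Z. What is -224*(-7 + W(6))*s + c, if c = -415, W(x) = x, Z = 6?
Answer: -4447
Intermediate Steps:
s = -18 (s = -3*6 = -18)
-224*(-7 + W(6))*s + c = -224*(-7 + 6)*(-18) - 415 = -(-224)*(-18) - 415 = -224*18 - 415 = -4032 - 415 = -4447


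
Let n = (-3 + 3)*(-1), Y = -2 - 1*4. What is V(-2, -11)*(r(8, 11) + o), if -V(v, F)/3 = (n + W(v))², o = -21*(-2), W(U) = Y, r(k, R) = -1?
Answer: -4428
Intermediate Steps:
Y = -6 (Y = -2 - 4 = -6)
W(U) = -6
n = 0 (n = 0*(-1) = 0)
o = 42
V(v, F) = -108 (V(v, F) = -3*(0 - 6)² = -3*(-6)² = -3*36 = -108)
V(-2, -11)*(r(8, 11) + o) = -108*(-1 + 42) = -108*41 = -4428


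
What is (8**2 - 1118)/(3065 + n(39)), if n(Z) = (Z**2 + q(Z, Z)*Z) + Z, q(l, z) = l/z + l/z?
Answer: -1054/4703 ≈ -0.22411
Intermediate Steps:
q(l, z) = 2*l/z
n(Z) = Z**2 + 3*Z (n(Z) = (Z**2 + (2*Z/Z)*Z) + Z = (Z**2 + 2*Z) + Z = Z**2 + 3*Z)
(8**2 - 1118)/(3065 + n(39)) = (8**2 - 1118)/(3065 + 39*(3 + 39)) = (64 - 1118)/(3065 + 39*42) = -1054/(3065 + 1638) = -1054/4703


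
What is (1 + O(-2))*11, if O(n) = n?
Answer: -11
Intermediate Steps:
(1 + O(-2))*11 = (1 - 2)*11 = -1*11 = -11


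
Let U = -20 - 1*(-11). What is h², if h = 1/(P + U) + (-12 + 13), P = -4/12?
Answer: 625/784 ≈ 0.79719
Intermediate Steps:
P = -⅓ (P = -4*1/12 = -⅓ ≈ -0.33333)
U = -9 (U = -20 + 11 = -9)
h = 25/28 (h = 1/(-⅓ - 9) + (-12 + 13) = 1/(-28/3) + 1 = -3/28 + 1 = 25/28 ≈ 0.89286)
h² = (25/28)² = 625/784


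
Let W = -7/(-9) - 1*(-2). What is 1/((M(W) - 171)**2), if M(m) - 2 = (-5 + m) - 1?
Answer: 81/2402500 ≈ 3.3715e-5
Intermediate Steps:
W = 25/9 (W = -7*(-1/9) + 2 = 7/9 + 2 = 25/9 ≈ 2.7778)
M(m) = -4 + m (M(m) = 2 + ((-5 + m) - 1) = 2 + (-6 + m) = -4 + m)
1/((M(W) - 171)**2) = 1/(((-4 + 25/9) - 171)**2) = 1/((-11/9 - 171)**2) = 1/((-1550/9)**2) = 1/(2402500/81) = 81/2402500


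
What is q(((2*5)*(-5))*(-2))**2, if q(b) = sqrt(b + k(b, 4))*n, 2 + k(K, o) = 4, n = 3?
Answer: 918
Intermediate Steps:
k(K, o) = 2 (k(K, o) = -2 + 4 = 2)
q(b) = 3*sqrt(2 + b) (q(b) = sqrt(b + 2)*3 = sqrt(2 + b)*3 = 3*sqrt(2 + b))
q(((2*5)*(-5))*(-2))**2 = (3*sqrt(2 + ((2*5)*(-5))*(-2)))**2 = (3*sqrt(2 + (10*(-5))*(-2)))**2 = (3*sqrt(2 - 50*(-2)))**2 = (3*sqrt(2 + 100))**2 = (3*sqrt(102))**2 = 918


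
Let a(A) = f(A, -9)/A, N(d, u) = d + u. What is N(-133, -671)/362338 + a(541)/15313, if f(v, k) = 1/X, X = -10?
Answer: -33303199829/15008643252770 ≈ -0.0022189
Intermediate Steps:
f(v, k) = -⅒ (f(v, k) = 1/(-10) = -⅒)
a(A) = -1/(10*A)
N(-133, -671)/362338 + a(541)/15313 = (-133 - 671)/362338 - ⅒/541/15313 = -804*1/362338 - ⅒*1/541*(1/15313) = -402/181169 - 1/5410*1/15313 = -402/181169 - 1/82843330 = -33303199829/15008643252770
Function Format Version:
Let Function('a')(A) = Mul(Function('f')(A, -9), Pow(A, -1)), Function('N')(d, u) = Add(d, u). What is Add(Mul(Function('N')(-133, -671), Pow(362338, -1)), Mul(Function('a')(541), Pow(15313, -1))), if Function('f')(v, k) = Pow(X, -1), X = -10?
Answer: Rational(-33303199829, 15008643252770) ≈ -0.0022189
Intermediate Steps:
Function('f')(v, k) = Rational(-1, 10) (Function('f')(v, k) = Pow(-10, -1) = Rational(-1, 10))
Function('a')(A) = Mul(Rational(-1, 10), Pow(A, -1))
Add(Mul(Function('N')(-133, -671), Pow(362338, -1)), Mul(Function('a')(541), Pow(15313, -1))) = Add(Mul(Add(-133, -671), Pow(362338, -1)), Mul(Mul(Rational(-1, 10), Pow(541, -1)), Pow(15313, -1))) = Add(Mul(-804, Rational(1, 362338)), Mul(Mul(Rational(-1, 10), Rational(1, 541)), Rational(1, 15313))) = Add(Rational(-402, 181169), Mul(Rational(-1, 5410), Rational(1, 15313))) = Add(Rational(-402, 181169), Rational(-1, 82843330)) = Rational(-33303199829, 15008643252770)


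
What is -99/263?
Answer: -99/263 ≈ -0.37643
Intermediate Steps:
-99/263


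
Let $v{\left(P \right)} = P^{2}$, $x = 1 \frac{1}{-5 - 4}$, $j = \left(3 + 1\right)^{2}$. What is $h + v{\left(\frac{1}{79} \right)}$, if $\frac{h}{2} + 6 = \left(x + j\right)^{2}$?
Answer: $\frac{249178247}{505521} \approx 492.91$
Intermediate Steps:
$j = 16$ ($j = 4^{2} = 16$)
$x = - \frac{1}{9}$ ($x = 1 \frac{1}{-9} = 1 \left(- \frac{1}{9}\right) = - \frac{1}{9} \approx -0.11111$)
$h = \frac{39926}{81}$ ($h = -12 + 2 \left(- \frac{1}{9} + 16\right)^{2} = -12 + 2 \left(\frac{143}{9}\right)^{2} = -12 + 2 \cdot \frac{20449}{81} = -12 + \frac{40898}{81} = \frac{39926}{81} \approx 492.91$)
$h + v{\left(\frac{1}{79} \right)} = \frac{39926}{81} + \left(\frac{1}{79}\right)^{2} = \frac{39926}{81} + \frac{1}{6241} = \frac{249178247}{505521}$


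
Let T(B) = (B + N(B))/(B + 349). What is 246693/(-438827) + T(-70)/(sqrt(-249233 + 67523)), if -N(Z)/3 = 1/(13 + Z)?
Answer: -246693/438827 + 443*I*sqrt(20190)/107027190 ≈ -0.56216 + 0.00058814*I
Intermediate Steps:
N(Z) = -3/(13 + Z)
T(B) = (B - 3/(13 + B))/(349 + B) (T(B) = (B - 3/(13 + B))/(B + 349) = (B - 3/(13 + B))/(349 + B))
246693/(-438827) + T(-70)/(sqrt(-249233 + 67523)) = 246693/(-438827) + ((-3 - 70*(13 - 70))/((13 - 70)*(349 - 70)))/(sqrt(-249233 + 67523)) = 246693*(-1/438827) + ((-3 - 70*(-57))/(-57*279))/(sqrt(-181710)) = -246693/438827 + (-1/57*1/279*(-3 + 3990))/((3*I*sqrt(20190))) = -246693/438827 + (-1/57*1/279*3987)*(-I*sqrt(20190)/60570) = -246693/438827 - (-443)*I*sqrt(20190)/107027190 = -246693/438827 + 443*I*sqrt(20190)/107027190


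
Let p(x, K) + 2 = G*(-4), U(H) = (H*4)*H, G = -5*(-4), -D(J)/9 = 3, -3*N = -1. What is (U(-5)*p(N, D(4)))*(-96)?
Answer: 787200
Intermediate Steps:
N = ⅓ (N = -⅓*(-1) = ⅓ ≈ 0.33333)
D(J) = -27 (D(J) = -9*3 = -27)
G = 20
U(H) = 4*H² (U(H) = (4*H)*H = 4*H²)
p(x, K) = -82 (p(x, K) = -2 + 20*(-4) = -2 - 80 = -82)
(U(-5)*p(N, D(4)))*(-96) = ((4*(-5)²)*(-82))*(-96) = ((4*25)*(-82))*(-96) = (100*(-82))*(-96) = -8200*(-96) = 787200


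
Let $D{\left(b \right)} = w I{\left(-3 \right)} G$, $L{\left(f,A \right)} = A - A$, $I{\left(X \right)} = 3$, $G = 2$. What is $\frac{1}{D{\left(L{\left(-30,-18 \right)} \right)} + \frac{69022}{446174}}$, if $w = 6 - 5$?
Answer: $\frac{223087}{1373033} \approx 0.16248$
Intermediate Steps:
$w = 1$ ($w = 6 - 5 = 1$)
$L{\left(f,A \right)} = 0$
$D{\left(b \right)} = 6$ ($D{\left(b \right)} = 1 \cdot 3 \cdot 2 = 3 \cdot 2 = 6$)
$\frac{1}{D{\left(L{\left(-30,-18 \right)} \right)} + \frac{69022}{446174}} = \frac{1}{6 + \frac{69022}{446174}} = \frac{1}{6 + 69022 \cdot \frac{1}{446174}} = \frac{1}{6 + \frac{34511}{223087}} = \frac{1}{\frac{1373033}{223087}} = \frac{223087}{1373033}$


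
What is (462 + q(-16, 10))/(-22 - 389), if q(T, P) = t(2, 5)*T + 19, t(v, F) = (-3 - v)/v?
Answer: -521/411 ≈ -1.2676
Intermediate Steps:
t(v, F) = (-3 - v)/v
q(T, P) = 19 - 5*T/2 (q(T, P) = ((-3 - 1*2)/2)*T + 19 = ((-3 - 2)/2)*T + 19 = ((½)*(-5))*T + 19 = -5*T/2 + 19 = 19 - 5*T/2)
(462 + q(-16, 10))/(-22 - 389) = (462 + (19 - 5/2*(-16)))/(-22 - 389) = (462 + (19 + 40))/(-411) = (462 + 59)*(-1/411) = 521*(-1/411) = -521/411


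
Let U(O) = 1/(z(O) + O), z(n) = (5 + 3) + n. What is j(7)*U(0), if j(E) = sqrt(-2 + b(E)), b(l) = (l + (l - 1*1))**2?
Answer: sqrt(167)/8 ≈ 1.6154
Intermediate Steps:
z(n) = 8 + n
b(l) = (-1 + 2*l)**2 (b(l) = (l + (l - 1))**2 = (l + (-1 + l))**2 = (-1 + 2*l)**2)
U(O) = 1/(8 + 2*O) (U(O) = 1/((8 + O) + O) = 1/(8 + 2*O))
j(E) = sqrt(-2 + (-1 + 2*E)**2)
j(7)*U(0) = sqrt(-2 + (-1 + 2*7)**2)*(1/(2*(4 + 0))) = sqrt(-2 + (-1 + 14)**2)*((1/2)/4) = sqrt(-2 + 13**2)*((1/2)*(1/4)) = sqrt(-2 + 169)*(1/8) = sqrt(167)*(1/8) = sqrt(167)/8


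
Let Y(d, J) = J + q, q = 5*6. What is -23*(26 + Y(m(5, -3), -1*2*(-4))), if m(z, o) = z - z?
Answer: -1472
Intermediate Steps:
m(z, o) = 0
q = 30
Y(d, J) = 30 + J (Y(d, J) = J + 30 = 30 + J)
-23*(26 + Y(m(5, -3), -1*2*(-4))) = -23*(26 + (30 - 1*2*(-4))) = -23*(26 + (30 - 2*(-4))) = -23*(26 + (30 + 8)) = -23*(26 + 38) = -23*64 = -1472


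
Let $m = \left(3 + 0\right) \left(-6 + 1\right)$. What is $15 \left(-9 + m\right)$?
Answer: $-360$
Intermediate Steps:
$m = -15$ ($m = 3 \left(-5\right) = -15$)
$15 \left(-9 + m\right) = 15 \left(-9 - 15\right) = 15 \left(-24\right) = -360$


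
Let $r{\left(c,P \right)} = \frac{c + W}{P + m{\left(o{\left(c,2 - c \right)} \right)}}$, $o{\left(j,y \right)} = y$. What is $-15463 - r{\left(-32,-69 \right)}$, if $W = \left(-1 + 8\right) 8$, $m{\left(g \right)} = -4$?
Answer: $- \frac{1128775}{73} \approx -15463.0$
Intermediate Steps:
$W = 56$ ($W = 7 \cdot 8 = 56$)
$r{\left(c,P \right)} = \frac{56 + c}{-4 + P}$ ($r{\left(c,P \right)} = \frac{c + 56}{P - 4} = \frac{56 + c}{-4 + P}$)
$-15463 - r{\left(-32,-69 \right)} = -15463 - \frac{56 - 32}{-4 - 69} = -15463 - \frac{1}{-73} \cdot 24 = -15463 - \left(- \frac{1}{73}\right) 24 = -15463 - - \frac{24}{73} = -15463 + \frac{24}{73} = - \frac{1128775}{73}$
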